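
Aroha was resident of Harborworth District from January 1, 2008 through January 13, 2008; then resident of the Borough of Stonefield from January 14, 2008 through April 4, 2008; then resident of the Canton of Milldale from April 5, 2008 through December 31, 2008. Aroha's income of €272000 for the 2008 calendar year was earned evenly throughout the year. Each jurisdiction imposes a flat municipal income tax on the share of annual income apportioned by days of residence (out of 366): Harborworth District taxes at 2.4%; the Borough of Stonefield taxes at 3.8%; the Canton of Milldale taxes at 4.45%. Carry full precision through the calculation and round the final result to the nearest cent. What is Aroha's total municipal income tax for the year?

€11509.84

Harborworth District, January 1 – January 13, 2008: 13 days → €272000 × 2.4% × 13/366 = €231.8689
The Borough of Stonefield, January 14 – April 4, 2008: 82 days → €272000 × 3.8% × 82/366 = €2315.7158
The Canton of Milldale, April 5 – December 31, 2008: 271 days → €272000 × 4.45% × 271/366 = €8962.2514
Total = €11509.8361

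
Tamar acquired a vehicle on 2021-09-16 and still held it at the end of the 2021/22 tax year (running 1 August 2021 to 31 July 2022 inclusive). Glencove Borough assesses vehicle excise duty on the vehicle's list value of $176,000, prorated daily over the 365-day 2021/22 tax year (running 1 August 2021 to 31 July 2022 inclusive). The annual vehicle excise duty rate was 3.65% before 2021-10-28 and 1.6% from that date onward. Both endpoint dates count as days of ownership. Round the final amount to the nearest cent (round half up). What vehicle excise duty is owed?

$2,876.27

2021-09-16 to 2021-10-27: 42 days at 3.65% → $176,000 × 3.65% × 42/365 = $739.2000
2021-10-28 to 2022-07-31: 277 days at 1.6% → $176,000 × 1.6% × 277/365 = $2,137.0740
Total = $2,876.2740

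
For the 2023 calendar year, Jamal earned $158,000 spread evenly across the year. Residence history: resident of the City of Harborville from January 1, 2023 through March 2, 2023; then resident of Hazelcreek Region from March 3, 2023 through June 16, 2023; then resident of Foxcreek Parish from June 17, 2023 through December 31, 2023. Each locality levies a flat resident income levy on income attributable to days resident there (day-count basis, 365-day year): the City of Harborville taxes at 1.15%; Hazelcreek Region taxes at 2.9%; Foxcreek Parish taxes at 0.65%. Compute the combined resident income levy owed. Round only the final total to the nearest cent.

$2,191.44

The City of Harborville, January 1 – March 2, 2023: 61 days → $158,000 × 1.15% × 61/365 = $303.6630
Hazelcreek Region, March 3 – June 16, 2023: 106 days → $158,000 × 2.9% × 106/365 = $1,330.6630
Foxcreek Parish, June 17 – December 31, 2023: 198 days → $158,000 × 0.65% × 198/365 = $557.1123
Total = $2,191.4384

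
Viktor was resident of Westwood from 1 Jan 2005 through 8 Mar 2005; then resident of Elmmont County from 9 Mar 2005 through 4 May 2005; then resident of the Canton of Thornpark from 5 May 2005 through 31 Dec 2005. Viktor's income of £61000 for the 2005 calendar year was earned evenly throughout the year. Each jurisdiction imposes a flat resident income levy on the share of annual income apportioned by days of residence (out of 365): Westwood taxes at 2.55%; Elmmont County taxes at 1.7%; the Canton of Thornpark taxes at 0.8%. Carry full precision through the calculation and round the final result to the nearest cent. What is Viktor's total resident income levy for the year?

Westwood, 1 Jan – 8 Mar 2005: 67 days → £61000 × 2.55% × 67/365 = £285.5301
Elmmont County, 9 Mar – 4 May 2005: 57 days → £61000 × 1.7% × 57/365 = £161.9425
The Canton of Thornpark, 5 May – 31 Dec 2005: 241 days → £61000 × 0.8% × 241/365 = £322.2137
Total = £769.6863

£769.69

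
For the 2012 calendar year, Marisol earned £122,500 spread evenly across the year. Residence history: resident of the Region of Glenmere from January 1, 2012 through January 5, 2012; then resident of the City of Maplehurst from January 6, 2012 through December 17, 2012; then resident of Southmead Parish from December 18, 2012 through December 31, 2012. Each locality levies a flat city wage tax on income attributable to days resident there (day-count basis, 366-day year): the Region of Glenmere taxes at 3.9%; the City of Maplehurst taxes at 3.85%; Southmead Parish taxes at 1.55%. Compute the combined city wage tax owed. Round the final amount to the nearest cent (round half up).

The Region of Glenmere, January 1 – January 5, 2012: 5 days → £122,500 × 3.9% × 5/366 = £65.2664
The City of Maplehurst, January 6 – December 17, 2012: 347 days → £122,500 × 3.85% × 347/366 = £4,471.4173
Southmead Parish, December 18 – December 31, 2012: 14 days → £122,500 × 1.55% × 14/366 = £72.6298
Total = £4,609.3135

£4,609.31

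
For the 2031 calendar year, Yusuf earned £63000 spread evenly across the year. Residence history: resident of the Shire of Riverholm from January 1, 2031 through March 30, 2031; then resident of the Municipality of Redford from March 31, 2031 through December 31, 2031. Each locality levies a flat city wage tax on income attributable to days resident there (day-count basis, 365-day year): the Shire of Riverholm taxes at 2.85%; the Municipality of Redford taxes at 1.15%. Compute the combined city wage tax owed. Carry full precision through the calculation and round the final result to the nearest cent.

£985.65

The Shire of Riverholm, January 1 – March 30, 2031: 89 days → £63000 × 2.85% × 89/365 = £437.8068
The Municipality of Redford, March 31 – December 31, 2031: 276 days → £63000 × 1.15% × 276/365 = £547.8411
Total = £985.6479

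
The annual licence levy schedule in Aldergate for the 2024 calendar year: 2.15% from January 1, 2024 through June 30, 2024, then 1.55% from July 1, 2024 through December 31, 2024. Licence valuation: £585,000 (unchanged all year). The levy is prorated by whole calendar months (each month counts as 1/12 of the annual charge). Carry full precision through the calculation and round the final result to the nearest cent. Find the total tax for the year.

January 1 – June 30, 2024: 6 months at 2.15% → £585,000 × 2.15% × 6/12 = £6,288.7500
July 1 – December 31, 2024: 6 months at 1.55% → £585,000 × 1.55% × 6/12 = £4,533.7500
Total = £10,822.5000

£10,822.50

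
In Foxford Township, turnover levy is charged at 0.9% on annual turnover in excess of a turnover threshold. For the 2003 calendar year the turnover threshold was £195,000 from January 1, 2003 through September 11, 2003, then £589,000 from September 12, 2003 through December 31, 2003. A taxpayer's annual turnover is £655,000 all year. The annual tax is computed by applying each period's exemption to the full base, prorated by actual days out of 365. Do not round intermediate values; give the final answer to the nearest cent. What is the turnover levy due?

January 1 – September 11, 2003: 254 days, exemption £195,000 → (£655,000 − £195,000) × 0.9% × 254/365 = £2,880.9863
September 12 – December 31, 2003: 111 days, exemption £589,000 → (£655,000 − £589,000) × 0.9% × 111/365 = £180.6411
Total = £3,061.6274

£3,061.63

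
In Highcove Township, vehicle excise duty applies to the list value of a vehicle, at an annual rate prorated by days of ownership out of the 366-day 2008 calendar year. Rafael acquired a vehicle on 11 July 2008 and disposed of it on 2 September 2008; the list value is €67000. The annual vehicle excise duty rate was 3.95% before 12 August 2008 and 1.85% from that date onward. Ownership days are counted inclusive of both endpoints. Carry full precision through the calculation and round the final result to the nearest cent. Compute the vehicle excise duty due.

11 July – 11 August 2008: 32 days at 3.95% → €67000 × 3.95% × 32/366 = €231.3880
12 August – 2 September 2008: 22 days at 1.85% → €67000 × 1.85% × 22/366 = €74.5055
Total = €305.8934

€305.89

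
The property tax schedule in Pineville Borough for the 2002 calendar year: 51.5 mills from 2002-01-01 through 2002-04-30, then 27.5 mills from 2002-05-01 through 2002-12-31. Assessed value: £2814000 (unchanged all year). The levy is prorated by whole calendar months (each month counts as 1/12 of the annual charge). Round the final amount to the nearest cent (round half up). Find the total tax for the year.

£99897.00

2002-01-01 to 2002-04-30: 4 months at 51.5 mills → £2814000 × 5.15% × 4/12 = £48307.0000
2002-05-01 to 2002-12-31: 8 months at 27.5 mills → £2814000 × 2.75% × 8/12 = £51590.0000
Total = £99897.0000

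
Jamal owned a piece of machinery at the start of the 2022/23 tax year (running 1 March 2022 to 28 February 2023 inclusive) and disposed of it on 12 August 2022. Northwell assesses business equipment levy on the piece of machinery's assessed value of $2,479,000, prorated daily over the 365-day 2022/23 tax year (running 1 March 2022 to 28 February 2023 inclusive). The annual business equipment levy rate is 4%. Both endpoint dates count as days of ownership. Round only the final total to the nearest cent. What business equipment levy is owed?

Days held (1 March – 12 August 2022): 165 out of 365
Tax = $2,479,000 × 4% × 165/365 = $44,825.7534

$44,825.75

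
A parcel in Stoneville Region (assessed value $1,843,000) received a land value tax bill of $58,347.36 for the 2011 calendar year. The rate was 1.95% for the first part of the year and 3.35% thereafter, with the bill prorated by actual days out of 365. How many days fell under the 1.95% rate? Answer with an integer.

48 days

Let d = days at the first rate; then 365 − d days at the second rate.
$1,843,000 × [1.95%·d + 3.35%·(365−d)] / 365 = $58,347.36
Solving gives d = 48, so the new rate took effect on 18 February 2011.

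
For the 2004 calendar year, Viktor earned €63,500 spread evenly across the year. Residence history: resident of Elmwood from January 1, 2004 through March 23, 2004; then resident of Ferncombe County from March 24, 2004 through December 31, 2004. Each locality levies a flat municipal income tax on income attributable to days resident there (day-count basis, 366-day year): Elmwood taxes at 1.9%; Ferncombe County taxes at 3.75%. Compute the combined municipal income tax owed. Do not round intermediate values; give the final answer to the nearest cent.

Elmwood, January 1 – March 23, 2004: 83 days → €63,500 × 1.9% × 83/366 = €273.6052
Ferncombe County, March 24 – December 31, 2004: 283 days → €63,500 × 3.75% × 283/366 = €1,841.2398
Total = €2,114.8449

€2,114.84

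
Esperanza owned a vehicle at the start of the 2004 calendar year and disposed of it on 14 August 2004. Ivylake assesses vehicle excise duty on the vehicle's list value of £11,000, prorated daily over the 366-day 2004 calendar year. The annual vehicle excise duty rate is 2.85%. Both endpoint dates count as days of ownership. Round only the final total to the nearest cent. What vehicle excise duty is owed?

Days held (1 January – 14 August 2004): 227 out of 366
Tax = £11,000 × 2.85% × 227/366 = £194.4385

£194.44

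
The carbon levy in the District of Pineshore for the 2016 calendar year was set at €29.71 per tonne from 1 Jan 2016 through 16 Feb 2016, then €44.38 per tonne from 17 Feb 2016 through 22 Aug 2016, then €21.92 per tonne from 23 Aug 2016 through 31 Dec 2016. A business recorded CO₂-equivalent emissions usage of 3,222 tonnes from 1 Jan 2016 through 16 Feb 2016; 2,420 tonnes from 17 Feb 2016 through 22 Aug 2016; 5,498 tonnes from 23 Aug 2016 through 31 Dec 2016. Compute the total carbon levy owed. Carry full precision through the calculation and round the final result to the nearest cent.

1 Jan – 16 Feb 2016: 3,222 tonnes at €29.71/tonne → €95,725.62
17 Feb – 22 Aug 2016: 2,420 tonnes at €44.38/tonne → €107,399.60
23 Aug – 31 Dec 2016: 5,498 tonnes at €21.92/tonne → €120,516.16

€323,641.38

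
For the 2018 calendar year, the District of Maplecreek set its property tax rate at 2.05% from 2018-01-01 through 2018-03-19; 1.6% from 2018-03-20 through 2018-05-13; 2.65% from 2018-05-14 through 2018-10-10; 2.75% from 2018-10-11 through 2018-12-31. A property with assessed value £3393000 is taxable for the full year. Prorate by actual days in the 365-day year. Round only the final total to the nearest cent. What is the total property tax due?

2018-01-01 to 2018-03-19: 78 days at 2.05% → £3393000 × 2.05% × 78/365 = £14864.1288
2018-03-20 to 2018-05-13: 55 days at 1.6% → £3393000 × 1.6% × 55/365 = £8180.3836
2018-05-14 to 2018-10-10: 150 days at 2.65% → £3393000 × 2.65% × 150/365 = £36951.1644
2018-10-11 to 2018-12-31: 82 days at 2.75% → £3393000 × 2.75% × 82/365 = £20962.2329
Total = £80957.9096

£80957.91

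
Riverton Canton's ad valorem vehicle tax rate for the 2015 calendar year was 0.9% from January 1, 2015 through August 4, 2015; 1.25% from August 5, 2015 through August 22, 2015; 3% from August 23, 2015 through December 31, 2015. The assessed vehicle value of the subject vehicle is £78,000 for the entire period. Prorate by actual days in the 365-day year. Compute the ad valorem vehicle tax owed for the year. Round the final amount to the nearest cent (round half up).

£1,303.35

January 1 – August 4, 2015: 216 days at 0.9% → £78,000 × 0.9% × 216/365 = £415.4301
August 5 – August 22, 2015: 18 days at 1.25% → £78,000 × 1.25% × 18/365 = £48.0822
August 23 – December 31, 2015: 131 days at 3% → £78,000 × 3% × 131/365 = £839.8356
Total = £1,303.3479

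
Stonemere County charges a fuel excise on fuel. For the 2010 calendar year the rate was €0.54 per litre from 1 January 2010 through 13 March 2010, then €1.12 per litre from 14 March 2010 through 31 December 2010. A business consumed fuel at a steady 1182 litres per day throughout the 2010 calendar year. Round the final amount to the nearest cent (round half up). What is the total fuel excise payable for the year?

1 January – 13 March 2010: 72 days × 1182 litres/day = 85,104 litres at €0.54/litre → €45,956.16
14 March – 31 December 2010: 293 days × 1182 litres/day = 346,326 litres at €1.12/litre → €387,885.12

€433,841.28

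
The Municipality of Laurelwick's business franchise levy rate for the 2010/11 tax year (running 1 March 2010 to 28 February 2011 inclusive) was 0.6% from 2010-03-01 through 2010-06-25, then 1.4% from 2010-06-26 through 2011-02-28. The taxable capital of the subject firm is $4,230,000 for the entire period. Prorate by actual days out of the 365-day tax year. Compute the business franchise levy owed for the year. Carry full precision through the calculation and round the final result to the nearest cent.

2010-03-01 to 2010-06-25: 117 days at 0.6% → $4,230,000 × 0.6% × 117/365 = $8,135.5068
2010-06-26 to 2011-02-28: 248 days at 1.4% → $4,230,000 × 1.4% × 248/365 = $40,237.1507
Total = $48,372.6575

$48,372.66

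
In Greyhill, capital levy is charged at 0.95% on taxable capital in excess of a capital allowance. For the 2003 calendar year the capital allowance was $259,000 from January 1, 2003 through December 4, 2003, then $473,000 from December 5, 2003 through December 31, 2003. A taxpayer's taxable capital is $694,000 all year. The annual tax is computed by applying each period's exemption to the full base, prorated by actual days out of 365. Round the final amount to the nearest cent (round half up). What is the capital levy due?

January 1 – December 4, 2003: 338 days, exemption $259,000 → ($694,000 − $259,000) × 0.95% × 338/365 = $3,826.8082
December 5 – December 31, 2003: 27 days, exemption $473,000 → ($694,000 − $473,000) × 0.95% × 27/365 = $155.3055
Total = $3,982.1137

$3,982.11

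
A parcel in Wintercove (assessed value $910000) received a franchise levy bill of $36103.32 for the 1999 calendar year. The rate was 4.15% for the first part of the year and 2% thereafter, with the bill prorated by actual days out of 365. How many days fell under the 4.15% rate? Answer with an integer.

334 days

Let d = days at the first rate; then 365 − d days at the second rate.
$910000 × [4.15%·d + 2%·(365−d)] / 365 = $36103.32
Solving gives d = 334, so the new rate took effect on 1 December 1999.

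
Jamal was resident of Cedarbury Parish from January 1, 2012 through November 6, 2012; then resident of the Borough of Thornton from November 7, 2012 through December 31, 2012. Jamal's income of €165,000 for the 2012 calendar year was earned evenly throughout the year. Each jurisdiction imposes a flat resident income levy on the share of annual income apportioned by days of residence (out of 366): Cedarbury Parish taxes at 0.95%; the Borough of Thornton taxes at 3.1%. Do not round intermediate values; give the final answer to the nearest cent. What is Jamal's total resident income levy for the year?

€2,100.59

Cedarbury Parish, January 1 – November 6, 2012: 311 days → €165,000 × 0.95% × 311/366 = €1,331.9467
The Borough of Thornton, November 7 – December 31, 2012: 55 days → €165,000 × 3.1% × 55/366 = €768.6475
Total = €2,100.5943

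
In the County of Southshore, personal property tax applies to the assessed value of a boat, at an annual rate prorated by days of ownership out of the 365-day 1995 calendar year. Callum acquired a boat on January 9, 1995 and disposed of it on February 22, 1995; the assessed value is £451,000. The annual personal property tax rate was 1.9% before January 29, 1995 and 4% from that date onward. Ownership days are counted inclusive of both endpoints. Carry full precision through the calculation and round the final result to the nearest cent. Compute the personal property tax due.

January 9 – January 28, 1995: 20 days at 1.9% → £451,000 × 1.9% × 20/365 = £469.5342
January 29 – February 22, 1995: 25 days at 4% → £451,000 × 4% × 25/365 = £1,235.6164
Total = £1,705.1507

£1,705.15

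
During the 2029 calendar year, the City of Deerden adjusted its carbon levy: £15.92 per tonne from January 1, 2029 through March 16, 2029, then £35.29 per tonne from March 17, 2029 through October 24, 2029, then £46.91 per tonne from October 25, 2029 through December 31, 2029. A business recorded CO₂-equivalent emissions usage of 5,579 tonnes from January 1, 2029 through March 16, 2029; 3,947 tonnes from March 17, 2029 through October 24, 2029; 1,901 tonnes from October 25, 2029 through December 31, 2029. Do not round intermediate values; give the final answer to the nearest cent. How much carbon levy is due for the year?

January 1 – March 16, 2029: 5,579 tonnes at £15.92/tonne → £88817.68
March 17 – October 24, 2029: 3,947 tonnes at £35.29/tonne → £139289.63
October 25 – December 31, 2029: 1,901 tonnes at £46.91/tonne → £89175.91

£317283.22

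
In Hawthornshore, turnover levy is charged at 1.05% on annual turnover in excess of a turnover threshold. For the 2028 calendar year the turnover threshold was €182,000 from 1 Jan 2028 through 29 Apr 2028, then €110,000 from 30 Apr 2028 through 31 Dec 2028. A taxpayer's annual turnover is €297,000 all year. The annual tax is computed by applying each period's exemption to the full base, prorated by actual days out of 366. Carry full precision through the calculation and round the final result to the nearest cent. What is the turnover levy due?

1 Jan – 29 Apr 2028: 120 days, exemption €182,000 → (€297,000 − €182,000) × 1.05% × 120/366 = €395.9016
30 Apr – 31 Dec 2028: 246 days, exemption €110,000 → (€297,000 − €110,000) × 1.05% × 246/366 = €1,319.7295
Total = €1,715.6311

€1,715.63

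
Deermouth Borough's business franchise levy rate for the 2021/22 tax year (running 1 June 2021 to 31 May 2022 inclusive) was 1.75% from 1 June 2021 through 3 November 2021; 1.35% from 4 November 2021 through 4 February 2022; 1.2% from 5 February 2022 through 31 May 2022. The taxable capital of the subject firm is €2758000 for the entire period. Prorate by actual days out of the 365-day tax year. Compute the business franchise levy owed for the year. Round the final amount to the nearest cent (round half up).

1 June – 3 November 2021: 156 days at 1.75% → €2758000 × 1.75% × 156/365 = €20628.3288
4 November 2021 – 4 February 2022: 93 days at 1.35% → €2758000 × 1.35% × 93/365 = €9486.7644
5 February – 31 May 2022: 116 days at 1.2% → €2758000 × 1.2% × 116/365 = €10518.1808
Total = €40633.2740

€40633.27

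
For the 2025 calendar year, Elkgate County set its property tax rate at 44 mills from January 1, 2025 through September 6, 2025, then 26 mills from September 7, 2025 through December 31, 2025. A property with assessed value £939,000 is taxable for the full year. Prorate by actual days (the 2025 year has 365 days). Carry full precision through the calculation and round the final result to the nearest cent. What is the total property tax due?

£35,944.41

January 1 – September 6, 2025: 249 days at 44 mills → £939,000 × 4.4% × 249/365 = £28,185.4356
September 7 – December 31, 2025: 116 days at 26 mills → £939,000 × 2.6% × 116/365 = £7,758.9699
Total = £35,944.4055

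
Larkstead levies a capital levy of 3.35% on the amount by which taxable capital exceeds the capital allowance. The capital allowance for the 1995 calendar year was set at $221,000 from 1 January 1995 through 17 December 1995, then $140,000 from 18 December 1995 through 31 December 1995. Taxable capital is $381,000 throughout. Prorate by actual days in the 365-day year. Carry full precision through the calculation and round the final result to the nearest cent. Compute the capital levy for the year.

1 January – 17 December 1995: 351 days, exemption $221,000 → ($381,000 − $221,000) × 3.35% × 351/365 = $5,154.4110
18 December – 31 December 1995: 14 days, exemption $140,000 → ($381,000 − $140,000) × 3.35% × 14/365 = $309.6685
Total = $5,464.0795

$5,464.08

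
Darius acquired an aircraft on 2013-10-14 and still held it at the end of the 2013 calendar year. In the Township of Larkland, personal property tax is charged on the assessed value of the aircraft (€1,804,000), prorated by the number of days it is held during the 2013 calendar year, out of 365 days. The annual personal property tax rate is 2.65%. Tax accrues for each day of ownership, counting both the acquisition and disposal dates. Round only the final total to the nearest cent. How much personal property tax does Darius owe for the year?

Days held (2013-10-14 to 2013-12-31): 79 out of 365
Tax = €1,804,000 × 2.65% × 79/365 = €10,347.0521

€10,347.05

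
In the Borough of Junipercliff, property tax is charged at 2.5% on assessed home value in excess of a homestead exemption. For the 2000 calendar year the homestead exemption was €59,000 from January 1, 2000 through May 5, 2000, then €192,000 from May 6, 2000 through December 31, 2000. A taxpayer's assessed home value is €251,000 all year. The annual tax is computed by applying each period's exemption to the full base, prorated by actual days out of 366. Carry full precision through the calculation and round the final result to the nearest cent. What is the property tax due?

January 1 – May 5, 2000: 126 days, exemption €59,000 → (€251,000 − €59,000) × 2.5% × 126/366 = €1,652.4590
May 6 – December 31, 2000: 240 days, exemption €192,000 → (€251,000 − €192,000) × 2.5% × 240/366 = €967.2131
Total = €2,619.6721

€2,619.67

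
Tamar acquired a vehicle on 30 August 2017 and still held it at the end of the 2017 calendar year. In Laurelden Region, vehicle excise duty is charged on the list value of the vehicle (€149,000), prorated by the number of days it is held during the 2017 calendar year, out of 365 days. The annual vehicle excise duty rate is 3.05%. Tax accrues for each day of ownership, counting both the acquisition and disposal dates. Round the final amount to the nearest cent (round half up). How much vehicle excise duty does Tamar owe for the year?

€1,543.88

Days held (30 August – 31 December 2017): 124 out of 365
Tax = €149,000 × 3.05% × 124/365 = €1,543.8849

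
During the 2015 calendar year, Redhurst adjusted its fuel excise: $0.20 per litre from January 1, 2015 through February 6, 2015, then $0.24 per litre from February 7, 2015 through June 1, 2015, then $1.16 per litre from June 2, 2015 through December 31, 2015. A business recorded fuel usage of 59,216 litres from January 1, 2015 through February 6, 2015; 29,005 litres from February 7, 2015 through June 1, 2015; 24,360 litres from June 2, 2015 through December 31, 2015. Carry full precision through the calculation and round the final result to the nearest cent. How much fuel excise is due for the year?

$47062.00

January 1 – February 6, 2015: 59,216 litres at $0.20/litre → $11843.20
February 7 – June 1, 2015: 29,005 litres at $0.24/litre → $6961.20
June 2 – December 31, 2015: 24,360 litres at $1.16/litre → $28257.60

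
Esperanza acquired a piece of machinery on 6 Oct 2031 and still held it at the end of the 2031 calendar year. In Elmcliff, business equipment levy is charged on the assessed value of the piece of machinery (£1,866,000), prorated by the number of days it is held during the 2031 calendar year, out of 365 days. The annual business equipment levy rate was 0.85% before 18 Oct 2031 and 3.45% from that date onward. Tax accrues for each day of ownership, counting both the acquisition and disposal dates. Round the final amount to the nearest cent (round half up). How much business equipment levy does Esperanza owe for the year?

£13,749.61

6 Oct – 17 Oct 2031: 12 days at 0.85% → £1,866,000 × 0.85% × 12/365 = £521.4575
18 Oct – 31 Dec 2031: 75 days at 3.45% → £1,866,000 × 3.45% × 75/365 = £13,228.1507
Total = £13,749.6082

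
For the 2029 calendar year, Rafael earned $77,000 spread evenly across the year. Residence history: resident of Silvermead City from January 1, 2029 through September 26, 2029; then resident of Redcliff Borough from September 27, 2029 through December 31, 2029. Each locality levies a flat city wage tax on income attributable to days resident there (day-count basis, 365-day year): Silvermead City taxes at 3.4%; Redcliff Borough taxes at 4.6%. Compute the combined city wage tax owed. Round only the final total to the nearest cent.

Silvermead City, January 1 – September 26, 2029: 269 days → $77,000 × 3.4% × 269/365 = $1,929.4301
Redcliff Borough, September 27 – December 31, 2029: 96 days → $77,000 × 4.6% × 96/365 = $931.5945
Total = $2,861.0247

$2,861.02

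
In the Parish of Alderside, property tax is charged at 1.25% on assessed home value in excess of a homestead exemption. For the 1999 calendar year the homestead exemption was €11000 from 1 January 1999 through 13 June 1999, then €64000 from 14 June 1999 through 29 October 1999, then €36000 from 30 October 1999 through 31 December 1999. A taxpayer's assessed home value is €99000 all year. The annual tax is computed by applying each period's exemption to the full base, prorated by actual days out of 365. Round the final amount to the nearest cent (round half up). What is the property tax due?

1 January – 13 June 1999: 164 days, exemption €11000 → (€99000 − €11000) × 1.25% × 164/365 = €494.2466
14 June – 29 October 1999: 138 days, exemption €64000 → (€99000 − €64000) × 1.25% × 138/365 = €165.4110
30 October – 31 December 1999: 63 days, exemption €36000 → (€99000 − €36000) × 1.25% × 63/365 = €135.9247
Total = €795.5822

€795.58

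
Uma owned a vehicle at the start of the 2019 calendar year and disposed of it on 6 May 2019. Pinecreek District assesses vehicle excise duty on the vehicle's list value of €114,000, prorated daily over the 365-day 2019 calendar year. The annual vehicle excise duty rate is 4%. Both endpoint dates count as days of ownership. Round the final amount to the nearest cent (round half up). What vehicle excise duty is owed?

Days held (1 January – 6 May 2019): 126 out of 365
Tax = €114,000 × 4% × 126/365 = €1,574.1370

€1,574.14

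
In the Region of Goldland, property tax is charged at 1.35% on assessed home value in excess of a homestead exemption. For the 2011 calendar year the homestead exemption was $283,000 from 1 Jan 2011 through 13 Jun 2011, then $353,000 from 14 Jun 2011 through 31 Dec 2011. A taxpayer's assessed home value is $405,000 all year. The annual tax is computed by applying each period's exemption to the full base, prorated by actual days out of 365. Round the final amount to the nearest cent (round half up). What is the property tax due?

1 Jan – 13 Jun 2011: 164 days, exemption $283,000 → ($405,000 − $283,000) × 1.35% × 164/365 = $740.0219
14 Jun – 31 Dec 2011: 201 days, exemption $353,000 → ($405,000 − $353,000) × 1.35% × 201/365 = $386.5808
Total = $1,126.6027

$1,126.60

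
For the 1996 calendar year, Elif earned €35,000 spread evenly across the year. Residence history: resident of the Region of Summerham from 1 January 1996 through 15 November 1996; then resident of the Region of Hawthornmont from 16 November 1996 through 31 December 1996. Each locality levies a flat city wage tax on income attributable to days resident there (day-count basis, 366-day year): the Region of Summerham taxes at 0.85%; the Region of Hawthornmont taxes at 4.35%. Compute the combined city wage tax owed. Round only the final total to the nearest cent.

€451.46

The Region of Summerham, 1 January – 15 November 1996: 320 days → €35,000 × 0.85% × 320/366 = €260.1093
The Region of Hawthornmont, 16 November – 31 December 1996: 46 days → €35,000 × 4.35% × 46/366 = €191.3525
Total = €451.4617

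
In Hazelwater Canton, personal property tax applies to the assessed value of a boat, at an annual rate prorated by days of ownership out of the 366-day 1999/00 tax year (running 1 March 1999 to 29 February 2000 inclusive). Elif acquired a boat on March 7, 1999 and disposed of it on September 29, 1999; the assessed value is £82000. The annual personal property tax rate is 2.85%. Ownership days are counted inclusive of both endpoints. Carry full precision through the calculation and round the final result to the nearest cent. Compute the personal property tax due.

£1321.75

Days held (March 7 – September 29, 1999): 207 out of 366
Tax = £82000 × 2.85% × 207/366 = £1321.7459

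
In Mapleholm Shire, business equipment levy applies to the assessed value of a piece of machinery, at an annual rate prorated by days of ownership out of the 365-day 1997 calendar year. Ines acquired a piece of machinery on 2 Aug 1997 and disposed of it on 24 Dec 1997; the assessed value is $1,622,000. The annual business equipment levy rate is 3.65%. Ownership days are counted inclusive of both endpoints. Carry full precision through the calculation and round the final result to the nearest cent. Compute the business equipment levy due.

$23,519.00

Days held (2 Aug – 24 Dec 1997): 145 out of 365
Tax = $1,622,000 × 3.65% × 145/365 = $23,519.0000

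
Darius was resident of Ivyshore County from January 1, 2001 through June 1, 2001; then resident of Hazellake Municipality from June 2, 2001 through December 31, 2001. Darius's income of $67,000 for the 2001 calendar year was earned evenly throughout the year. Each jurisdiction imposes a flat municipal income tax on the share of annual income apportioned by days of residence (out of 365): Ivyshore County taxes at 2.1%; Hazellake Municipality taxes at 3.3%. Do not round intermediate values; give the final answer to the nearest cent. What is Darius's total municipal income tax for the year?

Ivyshore County, January 1 – June 1, 2001: 152 days → $67,000 × 2.1% × 152/365 = $585.9288
Hazellake Municipality, June 2 – December 31, 2001: 213 days → $67,000 × 3.3% × 213/365 = $1,290.2548
Total = $1,876.1836

$1,876.18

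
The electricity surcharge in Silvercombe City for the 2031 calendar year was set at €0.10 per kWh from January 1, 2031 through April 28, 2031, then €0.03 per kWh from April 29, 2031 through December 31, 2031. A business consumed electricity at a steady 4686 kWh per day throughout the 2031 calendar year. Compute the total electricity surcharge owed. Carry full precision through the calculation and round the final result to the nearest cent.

€90,018.06

January 1 – April 28, 2031: 118 days × 4686 kWh/day = 552,948 kWh at €0.10/kWh → €55,294.80
April 29 – December 31, 2031: 247 days × 4686 kWh/day = 1,157,442 kWh at €0.03/kWh → €34,723.26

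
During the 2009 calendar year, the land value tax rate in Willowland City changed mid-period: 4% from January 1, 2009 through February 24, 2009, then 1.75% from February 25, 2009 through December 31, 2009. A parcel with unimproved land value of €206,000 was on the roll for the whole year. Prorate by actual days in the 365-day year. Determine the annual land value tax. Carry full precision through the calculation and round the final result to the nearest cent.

€4,303.42

January 1 – February 24, 2009: 55 days at 4% → €206,000 × 4% × 55/365 = €1,241.6438
February 25 – December 31, 2009: 310 days at 1.75% → €206,000 × 1.75% × 310/365 = €3,061.7808
Total = €4,303.4247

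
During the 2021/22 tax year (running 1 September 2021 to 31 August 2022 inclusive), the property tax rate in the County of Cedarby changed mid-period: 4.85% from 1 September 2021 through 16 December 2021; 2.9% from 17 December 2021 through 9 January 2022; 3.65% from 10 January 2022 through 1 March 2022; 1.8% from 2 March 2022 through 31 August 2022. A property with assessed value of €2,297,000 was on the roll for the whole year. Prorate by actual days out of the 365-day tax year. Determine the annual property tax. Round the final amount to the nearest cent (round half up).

€69,482.68

1 September – 16 December 2021: 107 days at 4.85% → €2,297,000 × 4.85% × 107/365 = €32,658.3055
17 December 2021 – 9 January 2022: 24 days at 2.9% → €2,297,000 × 2.9% × 24/365 = €4,380.0329
10 January – 1 March 2022: 51 days at 3.65% → €2,297,000 × 3.65% × 51/365 = €11,714.7000
2 March – 31 August 2022: 183 days at 1.8% → €2,297,000 × 1.8% × 183/365 = €20,729.6384
Total = €69,482.6767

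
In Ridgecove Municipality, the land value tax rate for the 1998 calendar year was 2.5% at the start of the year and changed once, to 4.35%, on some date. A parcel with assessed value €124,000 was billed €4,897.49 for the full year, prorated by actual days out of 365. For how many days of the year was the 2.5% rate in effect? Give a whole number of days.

Let d = days at the first rate; then 365 − d days at the second rate.
€124,000 × [2.5%·d + 4.35%·(365−d)] / 365 = €4,897.49
Solving gives d = 79, so the new rate took effect on March 21, 1998.

79 days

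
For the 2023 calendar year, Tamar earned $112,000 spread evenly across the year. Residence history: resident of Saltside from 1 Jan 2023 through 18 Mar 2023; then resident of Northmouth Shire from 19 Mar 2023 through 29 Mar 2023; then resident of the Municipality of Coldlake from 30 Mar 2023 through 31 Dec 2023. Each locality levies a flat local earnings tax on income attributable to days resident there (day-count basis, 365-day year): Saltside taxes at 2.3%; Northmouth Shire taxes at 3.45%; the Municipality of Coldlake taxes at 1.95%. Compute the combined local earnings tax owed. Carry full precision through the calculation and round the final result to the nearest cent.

$2,317.33

Saltside, 1 Jan – 18 Mar 2023: 77 days → $112,000 × 2.3% × 77/365 = $543.4301
Northmouth Shire, 19 Mar – 29 Mar 2023: 11 days → $112,000 × 3.45% × 11/365 = $116.4493
The Municipality of Coldlake, 30 Mar – 31 Dec 2023: 277 days → $112,000 × 1.95% × 277/365 = $1,657.4466
Total = $2,317.3260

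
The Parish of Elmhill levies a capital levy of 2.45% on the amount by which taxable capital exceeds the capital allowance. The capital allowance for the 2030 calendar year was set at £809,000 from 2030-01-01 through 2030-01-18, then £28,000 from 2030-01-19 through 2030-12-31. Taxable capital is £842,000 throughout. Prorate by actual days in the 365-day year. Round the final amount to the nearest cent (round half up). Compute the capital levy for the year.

£18,999.38

2030-01-01 to 2030-01-18: 18 days, exemption £809,000 → (£842,000 − £809,000) × 2.45% × 18/365 = £39.8712
2030-01-19 to 2030-12-31: 347 days, exemption £28,000 → (£842,000 − £28,000) × 2.45% × 347/365 = £18,959.5096
Total = £18,999.3808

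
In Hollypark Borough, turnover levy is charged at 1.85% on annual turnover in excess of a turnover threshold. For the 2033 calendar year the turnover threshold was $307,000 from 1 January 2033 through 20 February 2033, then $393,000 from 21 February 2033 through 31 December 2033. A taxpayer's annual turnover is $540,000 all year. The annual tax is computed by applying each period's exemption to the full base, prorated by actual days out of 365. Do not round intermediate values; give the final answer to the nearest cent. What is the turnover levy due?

1 January – 20 February 2033: 51 days, exemption $307,000 → ($540,000 − $307,000) × 1.85% × 51/365 = $602.2890
21 February – 31 December 2033: 314 days, exemption $393,000 → ($540,000 − $393,000) × 1.85% × 314/365 = $2,339.5151
Total = $2,941.8041

$2,941.80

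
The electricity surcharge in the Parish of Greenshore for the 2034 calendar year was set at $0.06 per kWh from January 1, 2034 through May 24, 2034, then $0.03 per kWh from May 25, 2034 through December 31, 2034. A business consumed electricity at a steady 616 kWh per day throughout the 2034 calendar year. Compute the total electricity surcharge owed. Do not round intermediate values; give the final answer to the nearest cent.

$9,406.32

January 1 – May 24, 2034: 144 days × 616 kWh/day = 88,704 kWh at $0.06/kWh → $5,322.24
May 25 – December 31, 2034: 221 days × 616 kWh/day = 136,136 kWh at $0.03/kWh → $4,084.08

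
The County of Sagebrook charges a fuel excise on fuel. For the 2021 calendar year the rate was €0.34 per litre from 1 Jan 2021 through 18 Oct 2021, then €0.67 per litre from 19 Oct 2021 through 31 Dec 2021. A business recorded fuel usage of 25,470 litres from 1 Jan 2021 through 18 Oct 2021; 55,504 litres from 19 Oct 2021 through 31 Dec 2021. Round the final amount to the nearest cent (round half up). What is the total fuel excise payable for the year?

€45847.48

1 Jan – 18 Oct 2021: 25,470 litres at €0.34/litre → €8659.80
19 Oct – 31 Dec 2021: 55,504 litres at €0.67/litre → €37187.68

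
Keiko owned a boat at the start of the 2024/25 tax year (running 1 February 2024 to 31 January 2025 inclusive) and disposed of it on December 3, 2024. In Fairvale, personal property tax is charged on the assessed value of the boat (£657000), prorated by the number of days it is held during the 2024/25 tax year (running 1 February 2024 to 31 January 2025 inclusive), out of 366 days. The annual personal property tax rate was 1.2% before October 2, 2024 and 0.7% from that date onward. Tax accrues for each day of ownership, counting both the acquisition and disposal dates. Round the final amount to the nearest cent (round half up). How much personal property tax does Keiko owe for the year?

£6047.63

February 1 – October 1, 2024: 244 days at 1.2% → £657000 × 1.2% × 244/366 = £5256.0000
October 2 – December 3, 2024: 63 days at 0.7% → £657000 × 0.7% × 63/366 = £791.6311
Total = £6047.6311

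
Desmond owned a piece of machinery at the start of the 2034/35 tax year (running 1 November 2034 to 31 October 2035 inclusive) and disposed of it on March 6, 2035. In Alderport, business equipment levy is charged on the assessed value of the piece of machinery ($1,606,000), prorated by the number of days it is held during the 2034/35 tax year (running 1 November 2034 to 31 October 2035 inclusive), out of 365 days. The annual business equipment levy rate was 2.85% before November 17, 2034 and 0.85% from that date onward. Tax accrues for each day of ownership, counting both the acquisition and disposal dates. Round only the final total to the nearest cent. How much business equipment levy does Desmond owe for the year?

November 1 – November 16, 2034: 16 days at 2.85% → $1,606,000 × 2.85% × 16/365 = $2,006.4000
November 17, 2034 – March 6, 2035: 110 days at 0.85% → $1,606,000 × 0.85% × 110/365 = $4,114.0000
Total = $6,120.4000

$6,120.40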